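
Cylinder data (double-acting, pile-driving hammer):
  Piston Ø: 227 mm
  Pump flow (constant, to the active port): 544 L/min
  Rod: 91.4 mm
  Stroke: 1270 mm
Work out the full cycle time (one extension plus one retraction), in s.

t ≈ 10.4 s

Cap-side area A_cap = π/4 × (227 mm)² = 40470 mm^2
Rod-side annular area A_ann = π/4 × (227² − 91.4²) = 33910 mm^2
t_ext = A_cap·L/Q = 5.669 s
t_ret = A_ann·L/Q = 4.750 s
t_cycle = t_ext + t_ret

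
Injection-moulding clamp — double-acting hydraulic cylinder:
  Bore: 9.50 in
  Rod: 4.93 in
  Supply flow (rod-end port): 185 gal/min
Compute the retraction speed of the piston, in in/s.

v ≈ 13.8 in/s

Rod-side annular area A_ann = π/4 × (9.50² − 4.93²) = 51.79 in^2
Flow into the rod-end port fills the annular volume.
v = Q / A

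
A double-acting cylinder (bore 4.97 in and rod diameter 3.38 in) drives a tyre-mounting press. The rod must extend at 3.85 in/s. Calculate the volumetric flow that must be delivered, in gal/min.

Cap-side area A_cap = π/4 × (4.97 in)² = 19.40 in^2
Q = A × v

Q ≈ 19.4 gal/min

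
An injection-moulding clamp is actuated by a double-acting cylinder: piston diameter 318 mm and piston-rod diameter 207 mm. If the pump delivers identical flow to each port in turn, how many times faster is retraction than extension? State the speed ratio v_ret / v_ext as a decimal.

Cap-side area A_cap = π/4 × (318 mm)² = 79420 mm^2
Rod-side annular area A_ann = π/4 × (318² − 207²) = 45770 mm^2
For equal Q, v ∝ 1/A, so v_ret/v_ext = A_cap/A_ann.

v_ret/v_ext ≈ 1.74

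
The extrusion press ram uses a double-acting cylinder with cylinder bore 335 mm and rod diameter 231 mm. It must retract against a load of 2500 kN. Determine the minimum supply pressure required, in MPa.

P ≈ 54.1 MPa

Rod-side annular area A_ann = π/4 × (335² − 231²) = 46230 mm^2
Retraction: pressure acts on the annular area.
P = F / A = 2500 kN / A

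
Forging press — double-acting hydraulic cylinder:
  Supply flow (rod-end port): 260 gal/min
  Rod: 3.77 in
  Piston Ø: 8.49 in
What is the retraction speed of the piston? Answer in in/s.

v ≈ 22.0 in/s

Rod-side annular area A_ann = π/4 × (8.49² − 3.77²) = 45.45 in^2
Flow into the rod-end port fills the annular volume.
v = Q / A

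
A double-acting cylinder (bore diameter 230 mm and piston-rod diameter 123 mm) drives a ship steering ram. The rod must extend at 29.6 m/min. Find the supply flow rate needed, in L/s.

Cap-side area A_cap = π/4 × (230 mm)² = 41550 mm^2
Q = A × v

Q ≈ 20.5 L/s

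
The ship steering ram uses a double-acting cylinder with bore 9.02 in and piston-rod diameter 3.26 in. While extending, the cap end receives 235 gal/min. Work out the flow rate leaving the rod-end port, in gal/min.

Q_out ≈ 204 gal/min

Cap-side area A_cap = π/4 × (9.02 in)² = 63.90 in^2
Rod-side annular area A_ann = π/4 × (9.02² − 3.26²) = 55.55 in^2
Piston speed v = Q_in/A_cap; rod-end outflow Q_out = v × A_ann = Q_in × A_ann/A_cap.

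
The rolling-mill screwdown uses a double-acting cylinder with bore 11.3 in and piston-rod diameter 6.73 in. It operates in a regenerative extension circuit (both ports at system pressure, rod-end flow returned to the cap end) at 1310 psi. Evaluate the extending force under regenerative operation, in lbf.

With equal pressure on both faces, forces on the annular region cancel; the net push is pressure × rod cross-section.
Rod cross-section A_rod = π/4 × (6.73 in)² = 35.57 in^2
F = P × A_rod

F ≈ 46600 lbf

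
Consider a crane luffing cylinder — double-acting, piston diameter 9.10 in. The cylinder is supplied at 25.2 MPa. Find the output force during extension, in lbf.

F ≈ 2.38e5 lbf

Cap-side area A_cap = π/4 × (9.10 in)² = 65.04 in^2
F = P × A_cap = 25.2 MPa × A_cap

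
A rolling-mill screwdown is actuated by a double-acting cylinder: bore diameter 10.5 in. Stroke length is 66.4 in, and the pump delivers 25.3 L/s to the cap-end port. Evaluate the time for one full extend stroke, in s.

t ≈ 3.72 s

Cap-side area A_cap = π/4 × (10.5 in)² = 86.59 in^2
Swept volume V = A × L; t = V / Q = A·L / Q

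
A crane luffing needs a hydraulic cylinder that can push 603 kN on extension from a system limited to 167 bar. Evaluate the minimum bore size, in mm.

Extension force acts on the full piston face: F = P × (π/4)D².
D = √(4F / (πP)) = √(4 × 603 kN / (π × 167 bar))

D ≈ 214 mm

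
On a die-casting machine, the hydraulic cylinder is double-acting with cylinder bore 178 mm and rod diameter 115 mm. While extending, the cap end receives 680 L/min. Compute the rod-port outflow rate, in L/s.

Q_out ≈ 6.60 L/s

Cap-side area A_cap = π/4 × (178 mm)² = 24880 mm^2
Rod-side annular area A_ann = π/4 × (178² − 115²) = 14500 mm^2
Piston speed v = Q_in/A_cap; rod-end outflow Q_out = v × A_ann = Q_in × A_ann/A_cap.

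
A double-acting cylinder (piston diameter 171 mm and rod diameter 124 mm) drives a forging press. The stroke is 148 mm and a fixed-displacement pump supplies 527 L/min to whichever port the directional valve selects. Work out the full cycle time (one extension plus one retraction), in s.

Cap-side area A_cap = π/4 × (171 mm)² = 22970 mm^2
Rod-side annular area A_ann = π/4 × (171² − 124²) = 10890 mm^2
t_ext = A_cap·L/Q = 0.3870 s
t_ret = A_ann·L/Q = 0.1835 s
t_cycle = t_ext + t_ret

t ≈ 0.570 s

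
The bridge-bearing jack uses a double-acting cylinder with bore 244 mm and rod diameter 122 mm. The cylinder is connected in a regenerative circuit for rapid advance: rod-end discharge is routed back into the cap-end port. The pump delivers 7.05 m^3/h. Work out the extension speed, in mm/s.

v ≈ 168 mm/s

In regeneration the rod-end outflow joins the pump flow into the cap end, so the net volume the pump must supply per unit advance equals the rod cross-section area.
Rod cross-section A_rod = π/4 × (122 mm)² = 11690 mm^2
v = Q_pump / A_rod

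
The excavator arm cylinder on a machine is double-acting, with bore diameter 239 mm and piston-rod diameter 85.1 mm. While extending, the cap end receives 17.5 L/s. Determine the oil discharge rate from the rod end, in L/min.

Cap-side area A_cap = π/4 × (239 mm)² = 44860 mm^2
Rod-side annular area A_ann = π/4 × (239² − 85.1²) = 39170 mm^2
Piston speed v = Q_in/A_cap; rod-end outflow Q_out = v × A_ann = Q_in × A_ann/A_cap.

Q_out ≈ 917 L/min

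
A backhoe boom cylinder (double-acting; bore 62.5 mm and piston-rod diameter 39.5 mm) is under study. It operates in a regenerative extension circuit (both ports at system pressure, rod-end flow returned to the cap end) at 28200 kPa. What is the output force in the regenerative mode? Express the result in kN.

With equal pressure on both faces, forces on the annular region cancel; the net push is pressure × rod cross-section.
Rod cross-section A_rod = π/4 × (39.5 mm)² = 1225 mm^2
F = P × A_rod

F ≈ 34.6 kN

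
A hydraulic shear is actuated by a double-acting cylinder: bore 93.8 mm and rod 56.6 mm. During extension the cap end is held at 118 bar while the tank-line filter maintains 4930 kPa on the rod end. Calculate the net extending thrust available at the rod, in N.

F ≈ 59900 N

Cap-side area A_cap = π/4 × (93.8 mm)² = 6910 mm^2
Rod-side annular area A_ann = π/4 × (93.8² − 56.6²) = 4394 mm^2
Net thrust = P_cap·A_cap − P_rod·A_ann = 81540 N − 21660 N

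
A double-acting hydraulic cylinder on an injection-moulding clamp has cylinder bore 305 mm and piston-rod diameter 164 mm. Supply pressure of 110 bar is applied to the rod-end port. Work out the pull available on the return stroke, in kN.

Rod-side annular area A_ann = π/4 × (305² − 164²) = 51940 mm^2
On retraction the pressure acts on the annular area (bore minus rod).
F = P × A_ann

F ≈ 571 kN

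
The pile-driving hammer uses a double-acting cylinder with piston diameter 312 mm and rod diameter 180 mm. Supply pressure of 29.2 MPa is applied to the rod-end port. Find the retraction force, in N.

Rod-side annular area A_ann = π/4 × (312² − 180²) = 51010 mm^2
On retraction the pressure acts on the annular area (bore minus rod).
F = P × A_ann

F ≈ 1.49e6 N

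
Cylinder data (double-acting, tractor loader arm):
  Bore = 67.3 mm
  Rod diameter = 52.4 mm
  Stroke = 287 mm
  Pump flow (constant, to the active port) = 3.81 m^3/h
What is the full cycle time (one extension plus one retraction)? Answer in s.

Cap-side area A_cap = π/4 × (67.3 mm)² = 3557 mm^2
Rod-side annular area A_ann = π/4 × (67.3² − 52.4²) = 1401 mm^2
t_ext = A_cap·L/Q = 0.9647 s
t_ret = A_ann·L/Q = 0.3799 s
t_cycle = t_ext + t_ret

t ≈ 1.34 s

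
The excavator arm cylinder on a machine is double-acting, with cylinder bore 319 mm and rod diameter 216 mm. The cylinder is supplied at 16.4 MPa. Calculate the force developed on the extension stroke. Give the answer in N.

Cap-side area A_cap = π/4 × (319 mm)² = 79920 mm^2
F = P × A_cap = 16.4 MPa × A_cap

F ≈ 1.31e6 N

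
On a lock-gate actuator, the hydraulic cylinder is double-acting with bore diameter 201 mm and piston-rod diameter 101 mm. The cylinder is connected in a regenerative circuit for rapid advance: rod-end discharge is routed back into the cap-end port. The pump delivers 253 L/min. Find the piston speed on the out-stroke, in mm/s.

In regeneration the rod-end outflow joins the pump flow into the cap end, so the net volume the pump must supply per unit advance equals the rod cross-section area.
Rod cross-section A_rod = π/4 × (101 mm)² = 8012 mm^2
v = Q_pump / A_rod

v ≈ 526 mm/s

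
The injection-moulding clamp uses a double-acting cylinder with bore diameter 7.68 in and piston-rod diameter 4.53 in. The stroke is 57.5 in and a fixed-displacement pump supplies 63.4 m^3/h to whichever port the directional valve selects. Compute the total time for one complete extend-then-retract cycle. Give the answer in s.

Cap-side area A_cap = π/4 × (7.68 in)² = 46.32 in^2
Rod-side annular area A_ann = π/4 × (7.68² − 4.53²) = 30.21 in^2
t_ext = A_cap·L/Q = 2.479 s
t_ret = A_ann·L/Q = 1.616 s
t_cycle = t_ext + t_ret

t ≈ 4.09 s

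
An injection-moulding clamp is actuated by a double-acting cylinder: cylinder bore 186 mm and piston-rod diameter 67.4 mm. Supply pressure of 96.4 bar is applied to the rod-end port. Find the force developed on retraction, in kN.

F ≈ 228 kN

Rod-side annular area A_ann = π/4 × (186² − 67.4²) = 23600 mm^2
On retraction the pressure acts on the annular area (bore minus rod).
F = P × A_ann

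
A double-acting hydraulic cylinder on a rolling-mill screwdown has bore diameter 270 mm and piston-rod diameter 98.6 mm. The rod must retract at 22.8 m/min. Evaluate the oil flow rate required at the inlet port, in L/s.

Rod-side annular area A_ann = π/4 × (270² − 98.6²) = 49620 mm^2
Q = A × v

Q ≈ 18.9 L/s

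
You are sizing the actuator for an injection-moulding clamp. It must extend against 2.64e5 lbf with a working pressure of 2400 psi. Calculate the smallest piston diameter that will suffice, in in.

Extension force acts on the full piston face: F = P × (π/4)D².
D = √(4F / (πP)) = √(4 × 2.64e5 lbf / (π × 2400 psi))

D ≈ 11.8 in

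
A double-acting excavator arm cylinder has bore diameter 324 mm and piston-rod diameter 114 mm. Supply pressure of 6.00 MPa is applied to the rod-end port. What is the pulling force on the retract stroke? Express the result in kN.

F ≈ 433 kN

Rod-side annular area A_ann = π/4 × (324² − 114²) = 72240 mm^2
On retraction the pressure acts on the annular area (bore minus rod).
F = P × A_ann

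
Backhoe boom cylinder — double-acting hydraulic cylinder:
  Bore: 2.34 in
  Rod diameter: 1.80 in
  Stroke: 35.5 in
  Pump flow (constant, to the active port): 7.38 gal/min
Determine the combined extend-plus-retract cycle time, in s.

Cap-side area A_cap = π/4 × (2.34 in)² = 4.301 in^2
Rod-side annular area A_ann = π/4 × (2.34² − 1.80²) = 1.756 in^2
t_ext = A_cap·L/Q = 5.373 s
t_ret = A_ann·L/Q = 2.194 s
t_cycle = t_ext + t_ret

t ≈ 7.57 s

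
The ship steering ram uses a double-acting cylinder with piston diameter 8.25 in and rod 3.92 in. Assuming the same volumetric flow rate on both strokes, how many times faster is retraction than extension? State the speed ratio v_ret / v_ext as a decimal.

v_ret/v_ext ≈ 1.29

Cap-side area A_cap = π/4 × (8.25 in)² = 53.46 in^2
Rod-side annular area A_ann = π/4 × (8.25² − 3.92²) = 41.39 in^2
For equal Q, v ∝ 1/A, so v_ret/v_ext = A_cap/A_ann.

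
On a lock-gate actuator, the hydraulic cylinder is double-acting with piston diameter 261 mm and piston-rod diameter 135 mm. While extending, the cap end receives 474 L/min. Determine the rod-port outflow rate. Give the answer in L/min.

Cap-side area A_cap = π/4 × (261 mm)² = 53500 mm^2
Rod-side annular area A_ann = π/4 × (261² − 135²) = 39190 mm^2
Piston speed v = Q_in/A_cap; rod-end outflow Q_out = v × A_ann = Q_in × A_ann/A_cap.

Q_out ≈ 347 L/min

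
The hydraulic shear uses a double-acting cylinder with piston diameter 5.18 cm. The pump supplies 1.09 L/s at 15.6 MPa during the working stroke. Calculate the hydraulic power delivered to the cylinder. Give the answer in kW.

Hydraulic power = P × Q

W ≈ 17.0 kW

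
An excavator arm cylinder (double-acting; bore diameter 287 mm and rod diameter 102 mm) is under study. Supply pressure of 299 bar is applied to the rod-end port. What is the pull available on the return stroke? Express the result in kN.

F ≈ 1690 kN

Rod-side annular area A_ann = π/4 × (287² − 102²) = 56520 mm^2
On retraction the pressure acts on the annular area (bore minus rod).
F = P × A_ann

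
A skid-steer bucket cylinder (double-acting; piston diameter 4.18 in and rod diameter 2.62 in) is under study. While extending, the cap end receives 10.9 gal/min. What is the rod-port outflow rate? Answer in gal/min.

Q_out ≈ 6.62 gal/min

Cap-side area A_cap = π/4 × (4.18 in)² = 13.72 in^2
Rod-side annular area A_ann = π/4 × (4.18² − 2.62²) = 8.332 in^2
Piston speed v = Q_in/A_cap; rod-end outflow Q_out = v × A_ann = Q_in × A_ann/A_cap.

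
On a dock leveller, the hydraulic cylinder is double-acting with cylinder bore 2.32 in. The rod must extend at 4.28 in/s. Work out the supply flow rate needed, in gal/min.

Q ≈ 4.70 gal/min

Cap-side area A_cap = π/4 × (2.32 in)² = 4.227 in^2
Q = A × v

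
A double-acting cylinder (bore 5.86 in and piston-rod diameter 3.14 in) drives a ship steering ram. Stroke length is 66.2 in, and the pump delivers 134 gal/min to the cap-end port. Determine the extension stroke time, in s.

Cap-side area A_cap = π/4 × (5.86 in)² = 26.97 in^2
Swept volume V = A × L; t = V / Q = A·L / Q

t ≈ 3.46 s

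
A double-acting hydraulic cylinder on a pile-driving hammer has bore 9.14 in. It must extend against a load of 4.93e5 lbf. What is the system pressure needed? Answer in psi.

Cap-side area A_cap = π/4 × (9.14 in)² = 65.61 in^2
P = F / A = 4.93e5 lbf / A

P ≈ 7510 psi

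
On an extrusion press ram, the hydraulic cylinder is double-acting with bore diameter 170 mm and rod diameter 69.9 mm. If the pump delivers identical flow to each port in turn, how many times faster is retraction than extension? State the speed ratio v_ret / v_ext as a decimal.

v_ret/v_ext ≈ 1.20

Cap-side area A_cap = π/4 × (170 mm)² = 22700 mm^2
Rod-side annular area A_ann = π/4 × (170² − 69.9²) = 18860 mm^2
For equal Q, v ∝ 1/A, so v_ret/v_ext = A_cap/A_ann.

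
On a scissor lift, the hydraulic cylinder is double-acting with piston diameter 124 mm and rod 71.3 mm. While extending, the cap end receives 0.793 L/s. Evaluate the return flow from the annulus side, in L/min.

Cap-side area A_cap = π/4 × (124 mm)² = 12080 mm^2
Rod-side annular area A_ann = π/4 × (124² − 71.3²) = 8084 mm^2
Piston speed v = Q_in/A_cap; rod-end outflow Q_out = v × A_ann = Q_in × A_ann/A_cap.

Q_out ≈ 31.8 L/min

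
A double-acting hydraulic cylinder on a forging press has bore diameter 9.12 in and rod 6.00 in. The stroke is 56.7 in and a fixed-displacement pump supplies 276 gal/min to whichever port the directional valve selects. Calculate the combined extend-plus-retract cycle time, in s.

t ≈ 5.46 s

Cap-side area A_cap = π/4 × (9.12 in)² = 65.33 in^2
Rod-side annular area A_ann = π/4 × (9.12² − 6.00²) = 37.05 in^2
t_ext = A_cap·L/Q = 3.486 s
t_ret = A_ann·L/Q = 1.977 s
t_cycle = t_ext + t_ret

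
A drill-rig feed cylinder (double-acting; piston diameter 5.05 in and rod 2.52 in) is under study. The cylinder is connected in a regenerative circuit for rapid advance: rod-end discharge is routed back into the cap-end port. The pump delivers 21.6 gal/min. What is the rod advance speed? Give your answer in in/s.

In regeneration the rod-end outflow joins the pump flow into the cap end, so the net volume the pump must supply per unit advance equals the rod cross-section area.
Rod cross-section A_rod = π/4 × (2.52 in)² = 4.988 in^2
v = Q_pump / A_rod

v ≈ 16.7 in/s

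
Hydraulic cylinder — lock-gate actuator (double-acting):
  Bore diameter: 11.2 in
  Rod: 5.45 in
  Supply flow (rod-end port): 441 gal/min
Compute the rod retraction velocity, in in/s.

v ≈ 22.6 in/s

Rod-side annular area A_ann = π/4 × (11.2² − 5.45²) = 75.19 in^2
Flow into the rod-end port fills the annular volume.
v = Q / A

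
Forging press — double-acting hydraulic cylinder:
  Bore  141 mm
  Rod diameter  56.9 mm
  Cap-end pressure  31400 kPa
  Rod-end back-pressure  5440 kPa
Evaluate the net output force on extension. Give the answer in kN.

Cap-side area A_cap = π/4 × (141 mm)² = 15610 mm^2
Rod-side annular area A_ann = π/4 × (141² − 56.9²) = 13070 mm^2
Net thrust = P_cap·A_cap − P_rod·A_ann = 490.3 kN − 71.11 kN

F ≈ 419 kN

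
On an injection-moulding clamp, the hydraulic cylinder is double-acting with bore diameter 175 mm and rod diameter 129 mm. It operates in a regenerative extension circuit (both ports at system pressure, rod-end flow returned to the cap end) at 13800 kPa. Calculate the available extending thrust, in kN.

F ≈ 180 kN

With equal pressure on both faces, forces on the annular region cancel; the net push is pressure × rod cross-section.
Rod cross-section A_rod = π/4 × (129 mm)² = 13070 mm^2
F = P × A_rod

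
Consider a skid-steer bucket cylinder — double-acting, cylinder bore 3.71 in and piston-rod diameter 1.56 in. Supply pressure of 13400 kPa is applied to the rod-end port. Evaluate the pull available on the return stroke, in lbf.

F ≈ 17300 lbf

Rod-side annular area A_ann = π/4 × (3.71² − 1.56²) = 8.899 in^2
On retraction the pressure acts on the annular area (bore minus rod).
F = P × A_ann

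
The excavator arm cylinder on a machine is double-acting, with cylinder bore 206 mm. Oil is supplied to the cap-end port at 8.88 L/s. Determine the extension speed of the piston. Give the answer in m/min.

Cap-side area A_cap = π/4 × (206 mm)² = 33330 mm^2
v = Q / A

v ≈ 16.0 m/min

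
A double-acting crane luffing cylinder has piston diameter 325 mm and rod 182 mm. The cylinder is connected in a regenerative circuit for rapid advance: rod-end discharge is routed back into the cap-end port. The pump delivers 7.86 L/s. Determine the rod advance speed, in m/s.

In regeneration the rod-end outflow joins the pump flow into the cap end, so the net volume the pump must supply per unit advance equals the rod cross-section area.
Rod cross-section A_rod = π/4 × (182 mm)² = 26020 mm^2
v = Q_pump / A_rod

v ≈ 0.302 m/s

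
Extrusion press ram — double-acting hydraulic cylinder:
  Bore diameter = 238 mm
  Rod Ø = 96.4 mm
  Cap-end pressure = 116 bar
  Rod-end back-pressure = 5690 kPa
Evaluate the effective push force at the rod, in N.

F ≈ 3.04e5 N

Cap-side area A_cap = π/4 × (238 mm)² = 44490 mm^2
Rod-side annular area A_ann = π/4 × (238² − 96.4²) = 37190 mm^2
Net thrust = P_cap·A_cap − P_rod·A_ann = 5.161e5 N − 2.116e5 N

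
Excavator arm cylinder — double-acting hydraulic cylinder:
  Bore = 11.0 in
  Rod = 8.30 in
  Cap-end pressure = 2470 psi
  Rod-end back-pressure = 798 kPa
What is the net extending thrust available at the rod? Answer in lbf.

F ≈ 2.30e5 lbf

Cap-side area A_cap = π/4 × (11.0 in)² = 95.03 in^2
Rod-side annular area A_ann = π/4 × (11.0² − 8.30²) = 40.93 in^2
Net thrust = P_cap·A_cap − P_rod·A_ann = 2.347e5 lbf − 4737 lbf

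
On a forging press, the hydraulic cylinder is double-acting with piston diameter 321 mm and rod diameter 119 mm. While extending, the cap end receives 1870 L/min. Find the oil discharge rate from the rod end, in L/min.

Cap-side area A_cap = π/4 × (321 mm)² = 80930 mm^2
Rod-side annular area A_ann = π/4 × (321² − 119²) = 69810 mm^2
Piston speed v = Q_in/A_cap; rod-end outflow Q_out = v × A_ann = Q_in × A_ann/A_cap.

Q_out ≈ 1610 L/min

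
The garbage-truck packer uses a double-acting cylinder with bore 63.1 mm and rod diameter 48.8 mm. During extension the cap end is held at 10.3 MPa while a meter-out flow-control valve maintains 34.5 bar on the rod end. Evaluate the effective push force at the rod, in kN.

Cap-side area A_cap = π/4 × (63.1 mm)² = 3127 mm^2
Rod-side annular area A_ann = π/4 × (63.1² − 48.8²) = 1257 mm^2
Net thrust = P_cap·A_cap − P_rod·A_ann = 32.21 kN − 4.336 kN

F ≈ 27.9 kN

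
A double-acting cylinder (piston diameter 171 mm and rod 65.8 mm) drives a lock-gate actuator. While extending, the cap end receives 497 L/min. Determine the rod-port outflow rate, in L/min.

Cap-side area A_cap = π/4 × (171 mm)² = 22970 mm^2
Rod-side annular area A_ann = π/4 × (171² − 65.8²) = 19570 mm^2
Piston speed v = Q_in/A_cap; rod-end outflow Q_out = v × A_ann = Q_in × A_ann/A_cap.

Q_out ≈ 423 L/min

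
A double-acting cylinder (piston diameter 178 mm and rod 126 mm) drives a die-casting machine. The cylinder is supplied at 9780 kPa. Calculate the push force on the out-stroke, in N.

F ≈ 2.43e5 N

Cap-side area A_cap = π/4 × (178 mm)² = 24880 mm^2
F = P × A_cap = 9780 kPa × A_cap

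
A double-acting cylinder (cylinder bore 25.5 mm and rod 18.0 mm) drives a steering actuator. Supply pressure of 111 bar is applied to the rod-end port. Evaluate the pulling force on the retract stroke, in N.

Rod-side annular area A_ann = π/4 × (25.5² − 18.0²) = 256.2 mm^2
On retraction the pressure acts on the annular area (bore minus rod).
F = P × A_ann

F ≈ 2840 N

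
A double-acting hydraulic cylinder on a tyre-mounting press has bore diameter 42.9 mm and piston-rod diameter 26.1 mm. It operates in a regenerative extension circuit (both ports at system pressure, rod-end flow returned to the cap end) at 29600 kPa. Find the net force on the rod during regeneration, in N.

With equal pressure on both faces, forces on the annular region cancel; the net push is pressure × rod cross-section.
Rod cross-section A_rod = π/4 × (26.1 mm)² = 535.0 mm^2
F = P × A_rod

F ≈ 15800 N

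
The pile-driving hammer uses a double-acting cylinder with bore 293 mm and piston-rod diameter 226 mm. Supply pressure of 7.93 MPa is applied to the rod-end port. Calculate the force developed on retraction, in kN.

Rod-side annular area A_ann = π/4 × (293² − 226²) = 27310 mm^2
On retraction the pressure acts on the annular area (bore minus rod).
F = P × A_ann

F ≈ 217 kN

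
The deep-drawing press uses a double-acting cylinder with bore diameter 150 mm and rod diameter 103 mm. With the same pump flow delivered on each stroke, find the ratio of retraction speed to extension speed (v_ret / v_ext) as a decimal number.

v_ret/v_ext ≈ 1.89

Cap-side area A_cap = π/4 × (150 mm)² = 17670 mm^2
Rod-side annular area A_ann = π/4 × (150² − 103²) = 9339 mm^2
For equal Q, v ∝ 1/A, so v_ret/v_ext = A_cap/A_ann.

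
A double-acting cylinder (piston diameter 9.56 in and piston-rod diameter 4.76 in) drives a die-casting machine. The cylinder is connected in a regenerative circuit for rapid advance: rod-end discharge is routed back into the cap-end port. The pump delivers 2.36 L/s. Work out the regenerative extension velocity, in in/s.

In regeneration the rod-end outflow joins the pump flow into the cap end, so the net volume the pump must supply per unit advance equals the rod cross-section area.
Rod cross-section A_rod = π/4 × (4.76 in)² = 17.80 in^2
v = Q_pump / A_rod

v ≈ 8.09 in/s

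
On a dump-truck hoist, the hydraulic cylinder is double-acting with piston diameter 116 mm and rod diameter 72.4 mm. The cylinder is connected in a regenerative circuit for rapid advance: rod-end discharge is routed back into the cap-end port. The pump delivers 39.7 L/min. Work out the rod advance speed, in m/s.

v ≈ 0.161 m/s

In regeneration the rod-end outflow joins the pump flow into the cap end, so the net volume the pump must supply per unit advance equals the rod cross-section area.
Rod cross-section A_rod = π/4 × (72.4 mm)² = 4117 mm^2
v = Q_pump / A_rod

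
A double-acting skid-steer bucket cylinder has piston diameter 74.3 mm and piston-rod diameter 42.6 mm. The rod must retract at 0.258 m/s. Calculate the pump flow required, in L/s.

Rod-side annular area A_ann = π/4 × (74.3² − 42.6²) = 2910 mm^2
Q = A × v

Q ≈ 0.751 L/s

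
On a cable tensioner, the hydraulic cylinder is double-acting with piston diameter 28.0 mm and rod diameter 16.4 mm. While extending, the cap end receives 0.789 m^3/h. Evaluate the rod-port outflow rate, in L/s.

Cap-side area A_cap = π/4 × (28.0 mm)² = 615.8 mm^2
Rod-side annular area A_ann = π/4 × (28.0² − 16.4²) = 404.5 mm^2
Piston speed v = Q_in/A_cap; rod-end outflow Q_out = v × A_ann = Q_in × A_ann/A_cap.

Q_out ≈ 0.144 L/s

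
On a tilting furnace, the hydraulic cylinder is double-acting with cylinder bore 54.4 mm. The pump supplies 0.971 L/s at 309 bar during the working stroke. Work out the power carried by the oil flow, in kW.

Hydraulic power = P × Q

W ≈ 30.0 kW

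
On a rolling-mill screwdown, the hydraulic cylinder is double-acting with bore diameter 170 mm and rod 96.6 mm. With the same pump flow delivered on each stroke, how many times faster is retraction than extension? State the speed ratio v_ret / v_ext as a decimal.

v_ret/v_ext ≈ 1.48

Cap-side area A_cap = π/4 × (170 mm)² = 22700 mm^2
Rod-side annular area A_ann = π/4 × (170² − 96.6²) = 15370 mm^2
For equal Q, v ∝ 1/A, so v_ret/v_ext = A_cap/A_ann.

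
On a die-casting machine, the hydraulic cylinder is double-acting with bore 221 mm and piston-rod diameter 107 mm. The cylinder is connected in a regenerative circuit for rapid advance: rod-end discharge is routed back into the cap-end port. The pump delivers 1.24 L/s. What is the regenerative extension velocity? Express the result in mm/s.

In regeneration the rod-end outflow joins the pump flow into the cap end, so the net volume the pump must supply per unit advance equals the rod cross-section area.
Rod cross-section A_rod = π/4 × (107 mm)² = 8992 mm^2
v = Q_pump / A_rod

v ≈ 138 mm/s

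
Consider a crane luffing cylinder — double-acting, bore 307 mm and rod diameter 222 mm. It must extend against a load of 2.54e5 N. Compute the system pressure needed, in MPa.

Cap-side area A_cap = π/4 × (307 mm)² = 74020 mm^2
P = F / A = 2.54e5 N / A

P ≈ 3.43 MPa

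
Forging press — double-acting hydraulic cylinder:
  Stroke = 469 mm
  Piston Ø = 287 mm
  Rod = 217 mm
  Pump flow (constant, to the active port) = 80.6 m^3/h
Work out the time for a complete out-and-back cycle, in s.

Cap-side area A_cap = π/4 × (287 mm)² = 64690 mm^2
Rod-side annular area A_ann = π/4 × (287² − 217²) = 27710 mm^2
t_ext = A_cap·L/Q = 1.355 s
t_ret = A_ann·L/Q = 0.5804 s
t_cycle = t_ext + t_ret

t ≈ 1.94 s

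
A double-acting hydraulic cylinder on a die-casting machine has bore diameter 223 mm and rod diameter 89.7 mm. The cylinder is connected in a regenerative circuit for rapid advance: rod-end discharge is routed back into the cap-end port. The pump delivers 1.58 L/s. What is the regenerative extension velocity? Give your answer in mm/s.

v ≈ 250 mm/s

In regeneration the rod-end outflow joins the pump flow into the cap end, so the net volume the pump must supply per unit advance equals the rod cross-section area.
Rod cross-section A_rod = π/4 × (89.7 mm)² = 6319 mm^2
v = Q_pump / A_rod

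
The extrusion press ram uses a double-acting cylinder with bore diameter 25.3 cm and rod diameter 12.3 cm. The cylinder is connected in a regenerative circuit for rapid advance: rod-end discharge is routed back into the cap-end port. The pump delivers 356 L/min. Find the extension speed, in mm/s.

In regeneration the rod-end outflow joins the pump flow into the cap end, so the net volume the pump must supply per unit advance equals the rod cross-section area.
Rod cross-section A_rod = π/4 × (12.3 cm)² = 118.8 cm^2
v = Q_pump / A_rod

v ≈ 499 mm/s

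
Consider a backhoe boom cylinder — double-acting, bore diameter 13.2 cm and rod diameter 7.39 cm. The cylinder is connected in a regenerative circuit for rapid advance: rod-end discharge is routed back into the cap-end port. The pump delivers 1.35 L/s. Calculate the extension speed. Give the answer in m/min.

v ≈ 18.9 m/min

In regeneration the rod-end outflow joins the pump flow into the cap end, so the net volume the pump must supply per unit advance equals the rod cross-section area.
Rod cross-section A_rod = π/4 × (7.39 cm)² = 42.89 cm^2
v = Q_pump / A_rod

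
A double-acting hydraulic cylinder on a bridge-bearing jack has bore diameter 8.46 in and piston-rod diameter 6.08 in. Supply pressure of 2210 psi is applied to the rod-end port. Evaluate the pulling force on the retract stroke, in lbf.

F ≈ 60100 lbf

Rod-side annular area A_ann = π/4 × (8.46² − 6.08²) = 27.18 in^2
On retraction the pressure acts on the annular area (bore minus rod).
F = P × A_ann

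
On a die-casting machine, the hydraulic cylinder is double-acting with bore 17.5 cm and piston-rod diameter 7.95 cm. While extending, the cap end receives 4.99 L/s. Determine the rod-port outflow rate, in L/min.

Q_out ≈ 238 L/min

Cap-side area A_cap = π/4 × (17.5 cm)² = 240.5 cm^2
Rod-side annular area A_ann = π/4 × (17.5² − 7.95²) = 190.9 cm^2
Piston speed v = Q_in/A_cap; rod-end outflow Q_out = v × A_ann = Q_in × A_ann/A_cap.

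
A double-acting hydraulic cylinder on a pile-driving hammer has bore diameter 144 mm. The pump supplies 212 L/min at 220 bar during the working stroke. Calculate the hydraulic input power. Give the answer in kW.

Hydraulic power = P × Q

W ≈ 77.7 kW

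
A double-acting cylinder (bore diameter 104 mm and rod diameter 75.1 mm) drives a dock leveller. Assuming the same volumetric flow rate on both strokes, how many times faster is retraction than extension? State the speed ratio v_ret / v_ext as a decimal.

v_ret/v_ext ≈ 2.09

Cap-side area A_cap = π/4 × (104 mm)² = 8495 mm^2
Rod-side annular area A_ann = π/4 × (104² − 75.1²) = 4065 mm^2
For equal Q, v ∝ 1/A, so v_ret/v_ext = A_cap/A_ann.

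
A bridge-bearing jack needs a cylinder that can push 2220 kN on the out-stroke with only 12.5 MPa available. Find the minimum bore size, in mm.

Extension force acts on the full piston face: F = P × (π/4)D².
D = √(4F / (πP)) = √(4 × 2220 kN / (π × 12.5 MPa))

D ≈ 476 mm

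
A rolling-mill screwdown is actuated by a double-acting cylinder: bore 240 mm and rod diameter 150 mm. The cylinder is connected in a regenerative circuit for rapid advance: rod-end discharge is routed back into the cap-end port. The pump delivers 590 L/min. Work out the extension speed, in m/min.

In regeneration the rod-end outflow joins the pump flow into the cap end, so the net volume the pump must supply per unit advance equals the rod cross-section area.
Rod cross-section A_rod = π/4 × (150 mm)² = 17670 mm^2
v = Q_pump / A_rod

v ≈ 33.4 m/min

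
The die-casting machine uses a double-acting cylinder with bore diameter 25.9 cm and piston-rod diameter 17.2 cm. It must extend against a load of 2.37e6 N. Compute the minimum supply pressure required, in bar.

P ≈ 450 bar

Cap-side area A_cap = π/4 × (25.9 cm)² = 526.9 cm^2
P = F / A = 2.37e6 N / A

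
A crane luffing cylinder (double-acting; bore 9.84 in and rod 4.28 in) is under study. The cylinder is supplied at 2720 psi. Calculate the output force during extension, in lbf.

Cap-side area A_cap = π/4 × (9.84 in)² = 76.05 in^2
F = P × A_cap = 2720 psi × A_cap

F ≈ 2.07e5 lbf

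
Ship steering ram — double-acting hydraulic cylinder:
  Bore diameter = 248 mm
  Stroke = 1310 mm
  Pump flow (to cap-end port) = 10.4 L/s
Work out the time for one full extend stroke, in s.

Cap-side area A_cap = π/4 × (248 mm)² = 48310 mm^2
Swept volume V = A × L; t = V / Q = A·L / Q

t ≈ 6.08 s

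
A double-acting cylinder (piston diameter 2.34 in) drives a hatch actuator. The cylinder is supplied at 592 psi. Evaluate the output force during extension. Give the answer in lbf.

F ≈ 2550 lbf

Cap-side area A_cap = π/4 × (2.34 in)² = 4.301 in^2
F = P × A_cap = 592 psi × A_cap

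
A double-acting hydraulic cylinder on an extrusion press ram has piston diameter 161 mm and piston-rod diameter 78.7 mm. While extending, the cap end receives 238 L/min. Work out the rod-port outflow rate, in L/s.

Cap-side area A_cap = π/4 × (161 mm)² = 20360 mm^2
Rod-side annular area A_ann = π/4 × (161² − 78.7²) = 15490 mm^2
Piston speed v = Q_in/A_cap; rod-end outflow Q_out = v × A_ann = Q_in × A_ann/A_cap.

Q_out ≈ 3.02 L/s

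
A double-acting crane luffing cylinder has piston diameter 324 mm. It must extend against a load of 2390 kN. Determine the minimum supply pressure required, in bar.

P ≈ 290 bar

Cap-side area A_cap = π/4 × (324 mm)² = 82450 mm^2
P = F / A = 2390 kN / A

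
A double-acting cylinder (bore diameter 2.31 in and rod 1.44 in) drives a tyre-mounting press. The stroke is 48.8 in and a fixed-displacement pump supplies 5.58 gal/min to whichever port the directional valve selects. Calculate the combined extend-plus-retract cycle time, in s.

Cap-side area A_cap = π/4 × (2.31 in)² = 4.191 in^2
Rod-side annular area A_ann = π/4 × (2.31² − 1.44²) = 2.562 in^2
t_ext = A_cap·L/Q = 9.520 s
t_ret = A_ann·L/Q = 5.821 s
t_cycle = t_ext + t_ret

t ≈ 15.3 s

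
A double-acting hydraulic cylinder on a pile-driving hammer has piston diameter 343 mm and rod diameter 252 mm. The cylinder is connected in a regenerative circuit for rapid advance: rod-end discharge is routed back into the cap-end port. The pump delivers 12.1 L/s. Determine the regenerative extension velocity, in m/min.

In regeneration the rod-end outflow joins the pump flow into the cap end, so the net volume the pump must supply per unit advance equals the rod cross-section area.
Rod cross-section A_rod = π/4 × (252 mm)² = 49880 mm^2
v = Q_pump / A_rod

v ≈ 14.6 m/min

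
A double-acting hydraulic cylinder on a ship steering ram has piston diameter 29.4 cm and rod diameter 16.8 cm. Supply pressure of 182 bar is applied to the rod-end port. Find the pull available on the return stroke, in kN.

F ≈ 832 kN

Rod-side annular area A_ann = π/4 × (29.4² − 16.8²) = 457.2 cm^2
On retraction the pressure acts on the annular area (bore minus rod).
F = P × A_ann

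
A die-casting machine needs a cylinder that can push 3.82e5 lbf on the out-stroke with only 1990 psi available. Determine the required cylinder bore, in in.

D ≈ 15.6 in

Extension force acts on the full piston face: F = P × (π/4)D².
D = √(4F / (πP)) = √(4 × 3.82e5 lbf / (π × 1990 psi))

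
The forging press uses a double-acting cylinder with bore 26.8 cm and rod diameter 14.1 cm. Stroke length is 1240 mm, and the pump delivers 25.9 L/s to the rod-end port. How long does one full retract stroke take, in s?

Rod-side annular area A_ann = π/4 × (26.8² − 14.1²) = 408.0 cm^2
Swept volume V = A × L; t = V / Q = A·L / Q

t ≈ 1.95 s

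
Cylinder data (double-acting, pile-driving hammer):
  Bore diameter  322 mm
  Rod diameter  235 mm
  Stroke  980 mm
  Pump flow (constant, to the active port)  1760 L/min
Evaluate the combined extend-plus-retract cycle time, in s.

t ≈ 3.99 s

Cap-side area A_cap = π/4 × (322 mm)² = 81430 mm^2
Rod-side annular area A_ann = π/4 × (322² − 235²) = 38060 mm^2
t_ext = A_cap·L/Q = 2.721 s
t_ret = A_ann·L/Q = 1.272 s
t_cycle = t_ext + t_ret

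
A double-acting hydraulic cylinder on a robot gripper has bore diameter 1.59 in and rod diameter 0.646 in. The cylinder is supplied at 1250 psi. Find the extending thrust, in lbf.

F ≈ 2480 lbf

Cap-side area A_cap = π/4 × (1.59 in)² = 1.986 in^2
F = P × A_cap = 1250 psi × A_cap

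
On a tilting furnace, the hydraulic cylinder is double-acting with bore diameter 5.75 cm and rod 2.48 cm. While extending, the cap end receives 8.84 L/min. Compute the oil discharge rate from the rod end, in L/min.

Cap-side area A_cap = π/4 × (5.75 cm)² = 25.97 cm^2
Rod-side annular area A_ann = π/4 × (5.75² − 2.48²) = 21.14 cm^2
Piston speed v = Q_in/A_cap; rod-end outflow Q_out = v × A_ann = Q_in × A_ann/A_cap.

Q_out ≈ 7.20 L/min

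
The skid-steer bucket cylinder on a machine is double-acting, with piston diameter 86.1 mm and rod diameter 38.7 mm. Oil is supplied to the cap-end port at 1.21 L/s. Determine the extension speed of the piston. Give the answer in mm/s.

Cap-side area A_cap = π/4 × (86.1 mm)² = 5822 mm^2
v = Q / A

v ≈ 208 mm/s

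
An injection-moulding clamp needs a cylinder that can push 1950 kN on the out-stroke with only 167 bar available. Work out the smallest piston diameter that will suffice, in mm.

Extension force acts on the full piston face: F = P × (π/4)D².
D = √(4F / (πP)) = √(4 × 1950 kN / (π × 167 bar))

D ≈ 386 mm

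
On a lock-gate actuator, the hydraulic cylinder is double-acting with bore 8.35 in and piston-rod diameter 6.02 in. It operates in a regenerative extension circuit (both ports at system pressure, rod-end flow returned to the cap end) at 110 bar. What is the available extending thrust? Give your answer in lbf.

F ≈ 45400 lbf

With equal pressure on both faces, forces on the annular region cancel; the net push is pressure × rod cross-section.
Rod cross-section A_rod = π/4 × (6.02 in)² = 28.46 in^2
F = P × A_rod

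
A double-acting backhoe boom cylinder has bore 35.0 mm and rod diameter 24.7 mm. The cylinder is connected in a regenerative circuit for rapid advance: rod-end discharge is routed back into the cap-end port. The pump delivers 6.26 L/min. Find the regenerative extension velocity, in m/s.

In regeneration the rod-end outflow joins the pump flow into the cap end, so the net volume the pump must supply per unit advance equals the rod cross-section area.
Rod cross-section A_rod = π/4 × (24.7 mm)² = 479.2 mm^2
v = Q_pump / A_rod

v ≈ 0.218 m/s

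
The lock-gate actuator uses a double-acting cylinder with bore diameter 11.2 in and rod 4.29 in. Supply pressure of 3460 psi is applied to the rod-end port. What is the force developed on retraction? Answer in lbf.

F ≈ 2.91e5 lbf

Rod-side annular area A_ann = π/4 × (11.2² − 4.29²) = 84.07 in^2
On retraction the pressure acts on the annular area (bore minus rod).
F = P × A_ann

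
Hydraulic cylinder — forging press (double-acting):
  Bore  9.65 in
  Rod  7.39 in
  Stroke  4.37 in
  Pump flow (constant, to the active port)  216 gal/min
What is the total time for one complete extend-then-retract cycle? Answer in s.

Cap-side area A_cap = π/4 × (9.65 in)² = 73.14 in^2
Rod-side annular area A_ann = π/4 × (9.65² − 7.39²) = 30.25 in^2
t_ext = A_cap·L/Q = 0.3843 s
t_ret = A_ann·L/Q = 0.1589 s
t_cycle = t_ext + t_ret

t ≈ 0.543 s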